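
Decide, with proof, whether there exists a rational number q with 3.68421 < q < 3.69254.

q = 48/13

Look for a denominator N such that an integer falls strictly between N·3.68421 and N·3.69254. N = 13 works: 13·3.68421 = 47.89473 < 48 < 48.00302 = 13·3.69254.
Dividing back, 3.68421 < 48/13 < 3.69254, and 48/13 is rational.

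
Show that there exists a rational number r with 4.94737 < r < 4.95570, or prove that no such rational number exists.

Look for a denominator N such that an integer falls strictly between N·4.94737 and N·4.95570. N = 20 works: 20·4.94737 = 98.94740 < 99 < 99.11400 = 20·4.95570.
Hence 99/20 is a rational number with 4.94737 < 99/20 < 4.95570.

r = 99/20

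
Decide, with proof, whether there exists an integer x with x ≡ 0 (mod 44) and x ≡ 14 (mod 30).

x = 44

gcd(44, 30) = 2. A simultaneous solution exists iff 0 ≡ 14 (mod 2); here 0 mod 2 = 0 = 14 mod 2, so it does.
Step through x = 0, 0 + 44, 0 + 2·44, …: the values 0, 44 reduce mod 30 to 0, 14. The value 44 hits 14.
Indeed 44 ≡ 0 (mod 44) and 44 ≡ 14 (mod 30).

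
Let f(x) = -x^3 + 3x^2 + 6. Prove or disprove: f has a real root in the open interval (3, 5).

Yes, f has a root in the interval.

f(3) = 6 and f(5) = -44, which have opposite signs.
f is continuous everywhere (it is a polynomial), in particular on [3, 5].
By the Intermediate Value Theorem, f takes the value 0 somewhere in the open interval.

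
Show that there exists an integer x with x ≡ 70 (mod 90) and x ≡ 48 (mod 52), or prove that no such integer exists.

x = 880

The moduli are not coprime: gcd(90, 52) = 2. Compatibility requires 2 ∣ (48 − 70) = -22, which holds, so solutions exist.
Write x = 70 + 90t. Then 90t ≡ 48 − 70 ≡ 30 (mod 52); dividing through by 2 gives 45t ≡ 15 (mod 26).
45 ≡ 19 (mod 26), so this reads 19t ≡ 15 (mod 26). To invert 19 modulo 26: 26 = 1·19 + 7, 19 = 2·7 + 5, 7 = 1·5 + 2, 5 = 2·2 + 1, 2 = 2·1 + 0, and unwinding, 1 = 5 − 2·2 = 5 − 2·(7 − 1·5) = −2·7 + 3·5 = −2·7 + 3·(19 − 2·7) = 3·19 − 8·7 = 3·19 − 8·(26 − 1·19) = −8·26 + 11·19. Thus 19⁻¹ ≡ 11 (mod 26).
Multiplying by 11: t ≡ 11·15 = 165 ≡ 9 (mod 26).
Then x = 70 + 90·9 = 880.
Verify: 880 = 9·90 + 70 and 880 = 16·52 + 48. ✓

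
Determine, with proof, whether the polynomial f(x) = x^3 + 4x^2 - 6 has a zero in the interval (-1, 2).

f(-1) = -3 and f(2) = 18, which have opposite signs.
Since f is a polynomial it is continuous on [-1, 2].
By the Intermediate Value Theorem, f takes the value 0 somewhere in the open interval.

Such a root exists.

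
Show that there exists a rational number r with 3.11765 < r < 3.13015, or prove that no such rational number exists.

Multiplying by 8: 8·3.11765 = 24.94120 and 8·3.13015 = 25.04120, so the integer 25 lies strictly between them.
Hence 25/8 is a rational number with 3.11765 < 25/8 < 3.13015.

r = 25/8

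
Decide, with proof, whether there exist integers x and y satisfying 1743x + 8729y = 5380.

There are no such integers.

Any value of 1743x + 8729y is a multiple of gcd(1743, 8729) = 7.
However 5380 leaves remainder 4 on division by 7.
So the equation is unsolvable over ℤ.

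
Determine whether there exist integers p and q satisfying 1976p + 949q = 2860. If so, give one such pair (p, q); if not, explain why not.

p = 61, q = -124

gcd(1976, 949) = 13, and 13 divides 2860, so integer solutions exist.
Dividing through by 13 reduces the equation to 152p + 73q = 220.
Euclidean algorithm: 152 = 2·73 + 6, 73 = 12·6 + 1, 6 = 6·1 + 0.
Back-substituting, 1 = 73 − 12·6 = 73 − 12·(152 − 2·73) = −12·152 + 25·73; that is, 152·(-12) + 73·25 = 1.
Scaling by 220 gives the particular solution (p, q) = (-2640, 5500).
Shifting by a multiple of (73, −152) keeps it a solution: p = -2640 + 37·73 = 61, q = 5500 − 37·152 = -124.
Check: 1976·61 + 949·(-124) = 120536 − 117676 = 2860. ✓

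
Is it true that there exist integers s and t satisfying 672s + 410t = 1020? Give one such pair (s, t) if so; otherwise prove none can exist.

Since gcd(672, 410) = 2 and 1020 = 2·510, Bézout's identity guarantees a solution.
Dividing through by 2 reduces the equation to 336s + 205t = 510.
Run the Euclidean algorithm on 336 and 205: 336 = 1·205 + 131, 205 = 1·131 + 74, 131 = 1·74 + 57, 74 = 1·57 + 17, 57 = 3·17 + 6, 17 = 2·6 + 5, 6 = 1·5 + 1, 5 = 5·1 + 0.
Working back up the chain: 1 = 6 − 1·5 = 6 − (17 − 2·6) = −17 + 3·6 = −17 + 3·(57 − 3·17) = 3·57 − 10·17 = 3·57 − 10·(74 − 1·57) = −10·74 + 13·57 = −10·74 + 13·(131 − 1·74) = 13·131 − 23·74 = 13·131 − 23·(205 − 1·131) = −23·205 + 36·131 = −23·205 + 36·(336 − 1·205) = 36·336 − 59·205. So 336·36 + 205·(-59) = 1.
Scaling by 510 gives the particular solution (s, t) = (18360, -30090).
Subtracting 89·205 from s and adding 89·336 to t gives the tidier solution (115, -186).
Check: 672·115 + 410·(-186) = 77280 − 76260 = 1020. ✓

s = 115, t = -186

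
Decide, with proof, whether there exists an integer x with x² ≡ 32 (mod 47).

Take x = 28. Then 28² = 784 = 16·47 + 32, so 28² ≡ 32 (mod 47).

x = 28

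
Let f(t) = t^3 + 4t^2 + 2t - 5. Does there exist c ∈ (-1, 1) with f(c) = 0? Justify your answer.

f(-1) = -4 and f(1) = 2, which have opposite signs.
f is continuous everywhere (it is a polynomial), in particular on [-1, 1].
So by the Intermediate Value Theorem there is a c strictly between -1 and 1 with f(c) = 0.

Yes, f has a root in the interval.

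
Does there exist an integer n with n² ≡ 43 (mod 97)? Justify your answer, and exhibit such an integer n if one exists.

n = 72 works: 72² = 5184, and 5184 − 43 = 5141 = 53·97.

n = 72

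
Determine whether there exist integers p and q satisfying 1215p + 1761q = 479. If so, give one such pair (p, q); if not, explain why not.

There are no such integers.

gcd(1215, 1761) = 3, so every integer of the form 1215p + 1761q is a multiple of 3.
But 479 is not a multiple of 3 (it leaves remainder 2).
So the equation is unsolvable over ℤ.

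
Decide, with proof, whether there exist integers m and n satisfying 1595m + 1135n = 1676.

Any value of 1595m + 1135n is a multiple of gcd(1595, 1135) = 5.
But 1676 = 5·335 + 1, so 5 ∤ 1676.
So the equation is unsolvable over ℤ.

No such integers exist.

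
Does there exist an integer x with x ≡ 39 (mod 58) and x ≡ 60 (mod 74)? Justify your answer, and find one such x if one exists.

No such integer exists.

gcd(58, 74) = 2. If x ≡ 39 (mod 58) and x ≡ 60 (mod 74), then x ≡ 39 (mod 2) and x ≡ 60 (mod 2).
However 39 ≡ 1 and 60 ≡ 0 (mod 2), and 1 ≠ 0.
Therefore no such x exists.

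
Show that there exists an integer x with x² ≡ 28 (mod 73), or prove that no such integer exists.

No, no such integer exists.

Apply Euler's criterion with the prime 73: 28 is a quadratic residue iff 28^36 ≡ 1 (mod 73), and a non-residue iff it is ≡ −1.
Squaring successively (mod 73): 28^2 = 784 ≡ 54; 28^4 ≡ 54² = 2916 ≡ 69; 28^8 ≡ 69² = 4761 ≡ 16; 28^16 ≡ 16² = 256 ≡ 37; 28^32 ≡ 37² = 1369 ≡ 55.
Since 36 = 32 + 4, 28^36 ≡ 55 · 69; multiplying out mod 73: 55·69 = 3795 ≡ 72. Thus 28^36 ≡ 72 ≡ −1 (mod 73).
By Euler's criterion 28 is a quadratic non-residue mod 73: no x satisfies x² ≡ 28 (mod 73).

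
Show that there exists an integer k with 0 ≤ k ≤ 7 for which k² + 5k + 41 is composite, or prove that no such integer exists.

k = 4

At k = 4: 4² + 5·4 + 41 = 77 = 7·11, which is composite.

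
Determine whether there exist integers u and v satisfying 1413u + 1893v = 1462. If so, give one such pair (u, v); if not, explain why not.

No, no such integers exist.

Both 1413 and 1893 are divisible by gcd(1413, 1893) = 3, hence so is any combination 1413u + 1893v.
However 1462 leaves remainder 1 on division by 3.
Therefore 1413u + 1893v = 1462 has no solution in integers.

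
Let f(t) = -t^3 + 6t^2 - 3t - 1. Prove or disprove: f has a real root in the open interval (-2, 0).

f(-2) = 37 and f(0) = -1, which have opposite signs.
Since f is a polynomial it is continuous on [-2, 0].
By the Intermediate Value Theorem f must vanish at some point of (-2, 0).

Such a root exists.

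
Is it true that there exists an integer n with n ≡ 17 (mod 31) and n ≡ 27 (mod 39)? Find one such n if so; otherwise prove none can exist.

n = 885

Since 31 and 39 share no common factor, CRT says the pair of congruences has a solution (unique mod 1209).
Write n = 17 + 31t and require 17 + 31t ≡ 27 (mod 39), i.e. 31t ≡ 10 (mod 39).
Note 31·34 = 1054 ≡ 1 (mod 39) (as 1054 − 1 = 27·39), so 31⁻¹ ≡ 34.
Multiplying by 34: t ≡ 34·10 = 340 ≡ 28 (mod 39).
Taking t = 28 gives n = 17 + 31·28 = 885.
Check: 885 mod 31 = 17, 885 mod 39 = 27. ✓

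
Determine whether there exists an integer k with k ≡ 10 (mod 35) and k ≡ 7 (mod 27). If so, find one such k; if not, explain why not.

The moduli 35 and 27 are coprime, so by the Chinese Remainder Theorem a unique solution modulo 945 exists.
Any solution of the first congruence is k = 10 + 35t; substituting into the second, 35t ≡ 7 − 10 ≡ 24 (mod 27).
35 ≡ 8 (mod 27), so this reads 8t ≡ 24 (mod 27). Invert 8 mod 27 by the Euclidean algorithm: 27 = 3·8 + 3, 8 = 2·3 + 2, 3 = 1·2 + 1, 2 = 2·1 + 0; back-substituting, 1 = 3 − 1·2 = 3 − (8 − 2·3) = −8 + 3·3 = −8 + 3·(27 − 3·8) = 3·27 − 10·8. Hence 8·(-10) ≡ 1, so 8⁻¹ ≡ -10 ≡ 17 (mod 27).
Multiplying by 17: t ≡ 17·24 = 408 ≡ 3 (mod 27).
Taking t = 3 gives k = 10 + 35·3 = 115.
Check: 115 mod 35 = 10, 115 mod 27 = 7. ✓

k = 115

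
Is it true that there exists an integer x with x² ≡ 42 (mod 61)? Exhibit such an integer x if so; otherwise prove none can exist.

x = 46 works: 46² = 2116, and 2116 − 42 = 2074 = 34·61.

x = 46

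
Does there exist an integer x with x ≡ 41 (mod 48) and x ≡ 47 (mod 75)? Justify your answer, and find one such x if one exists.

x = 1097

gcd(48, 75) = 3. A simultaneous solution exists iff 41 ≡ 47 (mod 3); here 41 mod 3 = 2 = 47 mod 3, so it does.
Put x = 41 + 48t, so we need 48t ≡ 6 (mod 75), equivalently (divide by 3) 16t ≡ 2 (mod 25).
Invert 16 mod 25 by the Euclidean algorithm: 25 = 1·16 + 9, 16 = 1·9 + 7, 9 = 1·7 + 2, 7 = 3·2 + 1, 2 = 2·1 + 0; back-substituting, 1 = 7 − 3·2 = 7 − 3·(9 − 1·7) = −3·9 + 4·7 = −3·9 + 4·(16 − 1·9) = 4·16 − 7·9 = 4·16 − 7·(25 − 1·16) = −7·25 + 11·16. Hence 16·11 ≡ 1, so 16⁻¹ ≡ 11 (mod 25).
Therefore t ≡ 11·2 = 22 (mod 25).
Then x = 41 + 48·22 = 1097.
Check: 1097 mod 48 = 41, 1097 mod 75 = 47. ✓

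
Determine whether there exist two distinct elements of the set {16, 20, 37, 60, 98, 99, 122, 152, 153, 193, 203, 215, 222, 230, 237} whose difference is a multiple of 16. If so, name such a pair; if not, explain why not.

No, no such pair exists.

Residues mod 16: 16↦0, 20↦4, 37↦5, 60↦12, 98↦2, 99↦3, 122↦10, 152↦8, 153↦9, 193↦1, 203↦11, 215↦7, 222↦14, 230↦6, 237↦13.
All 15 residues are distinct, so no two elements differ by a multiple of 16.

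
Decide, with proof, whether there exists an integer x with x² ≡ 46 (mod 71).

No such integer exists.

71 is prime, so by Euler's criterion 46 is a square mod 71 iff 46^((71−1)/2) = 46^35 ≡ 1 (mod 71).
Repeated squaring mod 71: 46^2 = 2116 ≡ 57; 46^4 ≡ 57² = 3249 ≡ 54; 46^8 ≡ 54² = 2916 ≡ 5; 46^16 ≡ 5² = 25 ≡ 25; 46^32 ≡ 25² = 625 ≡ 57.
Since 35 = 32 + 2 + 1, 46^35 ≡ 57 · 57 · 46; multiplying out mod 71: 57·57 = 3249 ≡ 54, then 54·46 = 2484 ≡ 70. Thus 46^35 ≡ 70 ≡ −1 (mod 71).
The value −1 means 46 is a non-residue modulo 71, so x² ≡ 46 (mod 71) is impossible.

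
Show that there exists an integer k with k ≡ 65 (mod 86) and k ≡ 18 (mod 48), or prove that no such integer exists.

There is no such integer.

gcd(86, 48) = 2. If k ≡ 65 (mod 86) and k ≡ 18 (mod 48), then k ≡ 65 (mod 2) and k ≡ 18 (mod 2).
However 65 ≡ 1 and 18 ≡ 0 (mod 2), and 1 ≠ 0.
Hence the system has no solution.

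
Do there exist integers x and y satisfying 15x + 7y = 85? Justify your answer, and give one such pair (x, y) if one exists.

Since gcd(15, 7) = 1, every integer is an integer combination of 15 and 7.
Run the Euclidean algorithm on 15 and 7: 15 = 2·7 + 1, 7 = 7·1 + 0.
Unwinding: 1 = 15 − 2·7, i.e. 15·1 + 7·(-2) = 1.
Multiplying through by 85: x = 1·85 = 85, y = (-2)·85 = -170 is a solution.
The general solution is x = 85 + 7k, y = -170 − 15k; taking k = -12 gives the smaller pair x = 1, y = 10.
Indeed 15·1 + 7·10 = 15 + 70 = 85.

x = 1, y = 10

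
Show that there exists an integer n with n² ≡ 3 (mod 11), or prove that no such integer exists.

n = 5 works: 5² = 25, and 25 − 3 = 22 = 2·11.

n = 5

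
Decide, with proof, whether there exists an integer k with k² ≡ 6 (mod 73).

k = 15 works: 15² = 225, and 225 − 6 = 219 = 3·73.

k = 15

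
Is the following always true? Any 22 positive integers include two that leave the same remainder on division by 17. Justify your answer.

Yes, this is always true.

Partition the integers by their residue mod 17; there are 17 classes.
Placing 22 integers into 17 classes, some class receives at least two — say a and b.
That is, a and b leave the same remainder on division by 17, as claimed.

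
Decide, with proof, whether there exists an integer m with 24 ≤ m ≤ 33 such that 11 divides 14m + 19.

There is no such integer m in that range.

For m = 24, 25, …, 33 the values of 14m + 19 modulo 11 are 3, 6, 9, 1, 4, 7, 10, 2, 5, 8 respectively.
Since 0 is absent from this list, 11 ∤ 14m + 19 for every m with 24 ≤ m ≤ 33.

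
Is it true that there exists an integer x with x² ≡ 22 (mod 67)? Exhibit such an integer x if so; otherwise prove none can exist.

x = 25

Take x = 25. Then 25² = 625 = 9·67 + 22, so 25² ≡ 22 (mod 67).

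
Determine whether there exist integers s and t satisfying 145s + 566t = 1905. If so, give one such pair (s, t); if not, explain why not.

Since gcd(145, 566) = 1, every integer is an integer combination of 145 and 566.
Euclidean algorithm: 566 = 3·145 + 131, 145 = 1·131 + 14, 131 = 9·14 + 5, 14 = 2·5 + 4, 5 = 1·4 + 1, 4 = 4·1 + 0.
Unwinding: 1 = 5 − 1·4 = 5 − (14 − 2·5) = −14 + 3·5 = −14 + 3·(131 − 9·14) = 3·131 − 28·14 = 3·131 − 28·(145 − 1·131) = −28·145 + 31·131 = −28·145 + 31·(566 − 3·145) = 31·566 − 121·145, i.e. 145·(-121) + 566·31 = 1.
Times 1905: 145·(-230505) + 566·59055 = 1905, so (-230505, 59055) solves it.
Adding 408·566 to s and subtracting 408·145 from t gives the tidier solution (423, -105).
Check: 145·423 + 566·(-105) = 61335 − 59430 = 1905. ✓

s = 423, t = -105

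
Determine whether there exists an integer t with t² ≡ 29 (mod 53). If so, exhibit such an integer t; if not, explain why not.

Take t = 33. Then 33² = 1089 = 20·53 + 29, so 33² ≡ 29 (mod 53).

t = 33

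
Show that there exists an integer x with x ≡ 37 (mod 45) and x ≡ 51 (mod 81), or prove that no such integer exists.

gcd(45, 81) = 9. If x ≡ 37 (mod 45) and x ≡ 51 (mod 81), then x ≡ 37 (mod 9) and x ≡ 51 (mod 9).
These are incompatible: 37 − 51 = -14 is not divisible by 9.
Hence the system has no solution.

No, no such integer exists.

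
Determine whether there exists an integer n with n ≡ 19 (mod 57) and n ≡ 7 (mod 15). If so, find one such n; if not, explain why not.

The moduli are not coprime: gcd(57, 15) = 3. Compatibility requires 3 ∣ (7 − 19) = -12, which holds, so solutions exist.
Step through n = 19, 19 + 57, 19 + 2·57, …: the values 19, 76, 133, 190, 247 reduce mod 15 to 4, 1, 13, 10, 7. The value 247 hits 7.
Indeed 247 ≡ 19 (mod 57) and 247 ≡ 7 (mod 15).

n = 247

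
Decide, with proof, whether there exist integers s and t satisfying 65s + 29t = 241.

65 and 29 are coprime, so 65s + 29t ranges over all of ℤ.
Run the Euclidean algorithm on 65 and 29: 65 = 2·29 + 7, 29 = 4·7 + 1, 7 = 7·1 + 0.
Working back up the chain: 1 = 29 − 4·7 = 29 − 4·(65 − 2·29) = −4·65 + 9·29. So 65·(-4) + 29·9 = 1.
Multiplying through by 241: s = (-4)·241 = -964, t = 9·241 = 2169 is a solution.
Shifting by a multiple of (29, −65) keeps it a solution: s = -964 + 34·29 = 22, t = 2169 − 34·65 = -41.
Indeed 65·22 + 29·(-41) = 1430 − 1189 = 241.

s = 22, t = -41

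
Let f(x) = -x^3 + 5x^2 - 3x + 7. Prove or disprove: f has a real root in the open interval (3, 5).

Yes, f has a root in the interval.

f(3) = 16 and f(5) = -8, which have opposite signs.
f is continuous everywhere (it is a polynomial), in particular on [3, 5].
By the Intermediate Value Theorem, f takes the value 0 somewhere in the open interval.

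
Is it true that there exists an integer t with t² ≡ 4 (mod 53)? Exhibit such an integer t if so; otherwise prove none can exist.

t = 51

t = 51 works: 51² = 2601, and 2601 − 4 = 2597 = 49·53.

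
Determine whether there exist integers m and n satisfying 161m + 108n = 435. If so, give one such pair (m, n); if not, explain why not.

161 and 108 are coprime, so 161m + 108n ranges over all of ℤ.
Euclidean algorithm: 161 = 1·108 + 53, 108 = 2·53 + 2, 53 = 26·2 + 1, 2 = 2·1 + 0.
Unwinding: 1 = 53 − 26·2 = 53 − 26·(108 − 2·53) = −26·108 + 53·53 = −26·108 + 53·(161 − 1·108) = 53·161 − 79·108, i.e. 161·53 + 108·(-79) = 1.
Times 435: 161·23055 + 108·(-34365) = 435, so (23055, -34365) solves it.
Shifting by a multiple of (108, −161) keeps it a solution: m = 23055 − 213·108 = 51, n = -34365 + 213·161 = -72.
Check: 161·51 + 108·(-72) = 8211 − 7776 = 435. ✓

m = 51, n = -72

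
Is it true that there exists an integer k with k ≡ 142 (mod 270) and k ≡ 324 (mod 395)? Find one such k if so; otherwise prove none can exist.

No such integer exists.

gcd(270, 395) = 5. If k ≡ 142 (mod 270) and k ≡ 324 (mod 395), then k ≡ 142 (mod 5) and k ≡ 324 (mod 5).
But 142 mod 5 = 2 while 324 mod 5 = 4, a contradiction.
Therefore no such k exists.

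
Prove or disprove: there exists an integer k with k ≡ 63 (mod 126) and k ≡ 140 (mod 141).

No, no such integer exists.

Both moduli are multiples of 3 = gcd(126, 141), so any solution would satisfy k ≡ 63 and k ≡ 140 modulo 3 simultaneously.
However 63 ≡ 0 and 140 ≡ 2 (mod 3), and 0 ≠ 2.
So no integer satisfies both congruences.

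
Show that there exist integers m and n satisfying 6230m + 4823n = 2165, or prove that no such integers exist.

Both 6230 and 4823 are divisible by gcd(6230, 4823) = 7, hence so is any combination 6230m + 4823n.
However 2165 leaves remainder 2 on division by 7.
Hence no integers m, n satisfy the equation.

No such integers exist.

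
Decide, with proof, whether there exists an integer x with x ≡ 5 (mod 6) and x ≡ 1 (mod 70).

gcd(6, 70) = 2. A simultaneous solution exists iff 5 ≡ 1 (mod 2); here 5 mod 2 = 1 = 1 mod 2, so it does.
Write x = 5 + 6t. Then 6t ≡ 1 − 5 ≡ 66 (mod 70); dividing through by 2 gives 3t ≡ 33 (mod 35).
To invert 3 modulo 35: 35 = 11·3 + 2, 3 = 1·2 + 1, 2 = 2·1 + 0, and unwinding, 1 = 3 − 1·2 = 3 − (35 − 11·3) = −35 + 12·3. Thus 3⁻¹ ≡ 12 (mod 35).
Multiplying by 12: t ≡ 12·33 = 396 ≡ 11 (mod 35).
Then x = 5 + 6·11 = 71.
Indeed 71 ≡ 5 (mod 6) and 71 ≡ 1 (mod 70).

x = 71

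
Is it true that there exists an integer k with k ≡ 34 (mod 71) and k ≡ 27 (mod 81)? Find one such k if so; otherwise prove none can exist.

gcd(71, 81) = 1, so the Chinese Remainder Theorem guarantees exactly one residue class mod 5751 satisfying both.
Any solution of the first congruence is k = 34 + 71t; substituting into the second, 71t ≡ 27 − 34 ≡ 74 (mod 81).
Note 71·8 = 568 ≡ 1 (mod 81) (as 568 − 1 = 7·81), so 71⁻¹ ≡ 8.
Therefore t ≡ 8·74 = 592 ≡ 25 (mod 81).
Taking t = 25 gives k = 34 + 71·25 = 1809.
Indeed 1809 ≡ 34 (mod 71) and 1809 ≡ 27 (mod 81).

k = 1809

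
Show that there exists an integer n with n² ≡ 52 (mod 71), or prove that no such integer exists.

71 is prime, so by Euler's criterion 52 is a square mod 71 iff 52^((71−1)/2) = 52^35 ≡ 1 (mod 71).
Squaring successively (mod 71): 52^2 = 2704 ≡ 6; 52^4 ≡ 6² = 36 ≡ 36; 52^8 ≡ 36² = 1296 ≡ 18; 52^16 ≡ 18² = 324 ≡ 40; 52^32 ≡ 40² = 1600 ≡ 38.
Since 35 = 32 + 2 + 1, 52^35 ≡ 38 · 6 · 52; multiplying out mod 71: 38·6 = 228 ≡ 15, then 15·52 = 780 ≡ 70. Thus 52^35 ≡ 70 ≡ −1 (mod 71).
By Euler's criterion 52 is a quadratic non-residue mod 71: no n satisfies n² ≡ 52 (mod 71).

There is no such integer.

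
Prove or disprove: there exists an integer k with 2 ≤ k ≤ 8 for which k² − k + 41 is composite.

The values for k = 2, 3, …, 8 are 43, 47, 53, 61, 71, 83, 97, and each of these is prime.
So no value in the range makes the expression composite.

There is no such integer k in that range.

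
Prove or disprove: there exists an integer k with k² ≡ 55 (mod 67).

k = 51

k = 51 works: 51² = 2601, and 2601 − 55 = 2546 = 38·67.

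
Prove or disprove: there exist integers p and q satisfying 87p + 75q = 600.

p = 0, q = 8

Since gcd(87, 75) = 3 and 600 = 3·200, Bézout's identity guarantees a solution.
Dividing through by 3 reduces the equation to 29p + 25q = 200.
Euclidean algorithm: 29 = 1·25 + 4, 25 = 6·4 + 1, 4 = 4·1 + 0.
Working back up the chain: 1 = 25 − 6·4 = 25 − 6·(29 − 1·25) = −6·29 + 7·25. So 29·(-6) + 25·7 = 1.
Multiplying through by 200: p = (-6)·200 = -1200, q = 7·200 = 1400 is a solution.
The general solution is p = -1200 + 25k, q = 1400 − 29k; taking k = 48 gives the smaller pair p = 0, q = 8.
Indeed 87·0 + 75·8 = 0 + 600 = 600.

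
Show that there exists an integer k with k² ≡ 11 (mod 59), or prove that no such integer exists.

Apply Euler's criterion with the prime 59: 11 is a quadratic residue iff 11^29 ≡ 1 (mod 59), and a non-residue iff it is ≡ −1.
Repeated squaring mod 59: 11^2 = 121 ≡ 3; 11^4 ≡ 3² = 9 ≡ 9; 11^8 ≡ 9² = 81 ≡ 22; 11^16 ≡ 22² = 484 ≡ 12.
Since 29 = 16 + 8 + 4 + 1, 11^29 ≡ 12 · 22 · 9 · 11; multiplying out mod 59: 12·22 = 264 ≡ 28, then 28·9 = 252 ≡ 16, then 16·11 = 176 ≡ 58. Thus 11^29 ≡ 58 ≡ −1 (mod 59).
The value −1 means 11 is a non-residue modulo 59, so k² ≡ 11 (mod 59) is impossible.

There is no such integer.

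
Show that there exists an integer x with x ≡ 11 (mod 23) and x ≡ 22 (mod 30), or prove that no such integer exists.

x = 172

gcd(23, 30) = 1, so the Chinese Remainder Theorem guarantees exactly one residue class mod 690 satisfying both.
Write x = 11 + 23t and require 11 + 23t ≡ 22 (mod 30), i.e. 23t ≡ 11 (mod 30).
Since 23·17 = 391 = 13·30 + 1, the inverse of 23 mod 30 is 17.
Multiplying by 17: t ≡ 17·11 = 187 ≡ 7 (mod 30).
Taking t = 7 gives x = 11 + 23·7 = 172.
Indeed 172 ≡ 11 (mod 23) and 172 ≡ 22 (mod 30).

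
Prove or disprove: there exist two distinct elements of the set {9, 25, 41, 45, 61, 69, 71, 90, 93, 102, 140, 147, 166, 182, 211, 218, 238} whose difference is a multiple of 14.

Yes: 9 and 93.

Reduce each element mod 14: 9↦9, 25↦11, 41↦13, 45↦3, 61↦5, 69↦13, 71↦1, 90↦6, 93↦9, 102↦4, 140↦0, 147↦7, 166↦12, 182↦0, 211↦1, 218↦8, 238↦0. The residue 9 repeats (at 9 and 93), and 93 − 9 = 84 = 6·14.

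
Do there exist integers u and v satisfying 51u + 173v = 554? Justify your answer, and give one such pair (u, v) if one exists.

u = 38, v = -8

51 and 173 are coprime, so 51u + 173v ranges over all of ℤ.
Euclidean algorithm: 173 = 3·51 + 20, 51 = 2·20 + 11, 20 = 1·11 + 9, 11 = 1·9 + 2, 9 = 4·2 + 1, 2 = 2·1 + 0.
Back-substituting, 1 = 9 − 4·2 = 9 − 4·(11 − 1·9) = −4·11 + 5·9 = −4·11 + 5·(20 − 1·11) = 5·20 − 9·11 = 5·20 − 9·(51 − 2·20) = −9·51 + 23·20 = −9·51 + 23·(173 − 3·51) = 23·173 − 78·51; that is, 51·(-78) + 173·23 = 1.
Times 554: 51·(-43212) + 173·12742 = 554, so (-43212, 12742) solves it.
Shifting by a multiple of (173, −51) keeps it a solution: u = -43212 + 250·173 = 38, v = 12742 − 250·51 = -8.
Indeed 51·38 + 173·(-8) = 1938 − 1384 = 554.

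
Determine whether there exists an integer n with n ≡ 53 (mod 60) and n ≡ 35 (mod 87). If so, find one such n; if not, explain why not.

gcd(60, 87) = 3. A simultaneous solution exists iff 53 ≡ 35 (mod 3); here 53 mod 3 = 2 = 35 mod 3, so it does.
Write n = 53 + 60t. Then 60t ≡ 35 − 53 ≡ 69 (mod 87); dividing through by 3 gives 20t ≡ 23 (mod 29).
Since 20·16 = 320 = 11·29 + 1, the inverse of 20 mod 29 is 16.
Multiplying by 16: t ≡ 16·23 = 368 ≡ 20 (mod 29).
Then n = 53 + 60·20 = 1253.
Indeed 1253 ≡ 53 (mod 60) and 1253 ≡ 35 (mod 87).

n = 1253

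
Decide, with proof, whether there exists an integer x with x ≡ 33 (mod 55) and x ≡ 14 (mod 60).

Both moduli are multiples of 5 = gcd(55, 60), so any solution would satisfy x ≡ 33 and x ≡ 14 modulo 5 simultaneously.
But 33 mod 5 = 3 while 14 mod 5 = 4, a contradiction.
So no integer satisfies both congruences.

No such integer exists.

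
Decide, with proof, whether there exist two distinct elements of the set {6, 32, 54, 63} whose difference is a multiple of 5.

Two integers differ by a multiple of 5 exactly when they have the same residue mod 5. The residues are 6↦1, 32↦2, 54↦4, 63↦3.
These 4 residues are pairwise different, hence no difference of two elements is divisible by 5.

No, no such pair exists.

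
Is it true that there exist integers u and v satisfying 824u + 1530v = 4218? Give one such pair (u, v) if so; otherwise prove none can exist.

u = 642, v = -343

Every value of 824u + 1530v is a multiple of gcd(824, 1530) = 2; since 2 ∣ 4218, solutions exist.
Dividing through by 2 reduces the equation to 412u + 765v = 2109.
Euclidean algorithm: 765 = 1·412 + 353, 412 = 1·353 + 59, 353 = 5·59 + 58, 59 = 1·58 + 1, 58 = 58·1 + 0.
Back-substituting, 1 = 59 − 1·58 = 59 − (353 − 5·59) = −353 + 6·59 = −353 + 6·(412 − 1·353) = 6·412 − 7·353 = 6·412 − 7·(765 − 1·412) = −7·765 + 13·412; that is, 412·13 + 765·(-7) = 1.
Scaling by 2109 gives the particular solution (u, v) = (27417, -14763).
The general solution is u = 27417 + 765k, v = -14763 − 412k; taking k = -35 gives the smaller pair u = 642, v = -343.
Check: 824·642 + 1530·(-343) = 529008 − 524790 = 4218. ✓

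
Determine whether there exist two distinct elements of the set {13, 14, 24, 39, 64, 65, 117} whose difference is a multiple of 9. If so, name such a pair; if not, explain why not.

Reduce each element modulo 9: 13↦4, 14↦5, 24↦6, 39↦3, 64↦1, 65↦2, 117↦0.
No residue repeats among the 7 elements, so no pair has difference ≡ 0 (mod 9).

No such pair exists.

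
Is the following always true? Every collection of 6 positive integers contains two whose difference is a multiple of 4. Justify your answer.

Each integer lies in one of the 4 residue classes modulo 4.
Placing 6 integers into 4 classes, some class receives at least two — say a and b.
Their difference a − b is then a multiple of 4.

Yes.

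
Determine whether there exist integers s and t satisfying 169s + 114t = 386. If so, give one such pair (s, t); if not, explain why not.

169 and 114 are coprime, so 169s + 114t ranges over all of ℤ.
Dividing repeatedly: 169 = 1·114 + 55, 114 = 2·55 + 4, 55 = 13·4 + 3, 4 = 1·3 + 1, 3 = 3·1 + 0.
Back-substituting, 1 = 4 − 1·3 = 4 − (55 − 13·4) = −55 + 14·4 = −55 + 14·(114 − 2·55) = 14·114 − 29·55 = 14·114 − 29·(169 − 1·114) = −29·169 + 43·114; that is, 169·(-29) + 114·43 = 1.
Scaling by 386 gives the particular solution (s, t) = (-11194, 16598).
Shifting by a multiple of (114, −169) keeps it a solution: s = -11194 + 99·114 = 92, t = 16598 − 99·169 = -133.
Indeed 169·92 + 114·(-133) = 15548 − 15162 = 386.

s = 92, t = -133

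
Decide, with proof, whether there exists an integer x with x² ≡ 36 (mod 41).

Take x = 35. Then 35² = 1225 = 29·41 + 36, so 35² ≡ 36 (mod 41).

x = 35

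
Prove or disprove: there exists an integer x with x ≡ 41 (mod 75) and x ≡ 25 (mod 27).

There is no such integer.

gcd(75, 27) = 3. If x ≡ 41 (mod 75) and x ≡ 25 (mod 27), then x ≡ 41 (mod 3) and x ≡ 25 (mod 3).
However 41 ≡ 2 and 25 ≡ 1 (mod 3), and 2 ≠ 1.
Therefore no such x exists.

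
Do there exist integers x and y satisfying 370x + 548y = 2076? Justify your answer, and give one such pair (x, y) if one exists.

x = 210, y = -138

Since gcd(370, 548) = 2 and 2076 = 2·1038, Bézout's identity guarantees a solution.
Dividing through by 2 reduces the equation to 185x + 274y = 1038.
Run the Euclidean algorithm on 274 and 185: 274 = 1·185 + 89, 185 = 2·89 + 7, 89 = 12·7 + 5, 7 = 1·5 + 2, 5 = 2·2 + 1, 2 = 2·1 + 0.
Unwinding: 1 = 5 − 2·2 = 5 − 2·(7 − 1·5) = −2·7 + 3·5 = −2·7 + 3·(89 − 12·7) = 3·89 − 38·7 = 3·89 − 38·(185 − 2·89) = −38·185 + 79·89 = −38·185 + 79·(274 − 1·185) = 79·274 − 117·185, i.e. 185·(-117) + 274·79 = 1.
Times 1038: 185·(-121446) + 274·82002 = 1038, so (-121446, 82002) solves it.
The general solution is x = -121446 + 274k, y = 82002 − 185k; taking k = 444 gives the smaller pair x = 210, y = -138.
Indeed 370·210 + 548·(-138) = 77700 − 75624 = 2076.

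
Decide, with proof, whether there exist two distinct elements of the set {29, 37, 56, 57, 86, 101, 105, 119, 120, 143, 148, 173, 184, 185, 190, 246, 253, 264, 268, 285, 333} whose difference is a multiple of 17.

29 and 148 are such a pair.

29 mod 17 = 12 and 148 mod 17 = 12, so 148 − 29 = 119 = 7·17.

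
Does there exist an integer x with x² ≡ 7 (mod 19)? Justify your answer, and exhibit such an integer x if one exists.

Take x = 8. Then 8² = 64 = 3·19 + 7, so 8² ≡ 7 (mod 19).

x = 8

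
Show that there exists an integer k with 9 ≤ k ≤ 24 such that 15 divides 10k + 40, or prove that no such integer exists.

k = 11 works, since 10·11 + 40 = 150 = 10·15.

k = 11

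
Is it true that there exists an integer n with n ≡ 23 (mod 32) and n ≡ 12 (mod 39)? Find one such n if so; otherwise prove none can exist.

n = 1143

The moduli 32 and 39 are coprime, so by the Chinese Remainder Theorem a unique solution modulo 1248 exists.
Any solution of the first congruence is n = 23 + 32t; substituting into the second, 32t ≡ 12 − 23 ≡ 28 (mod 39).
Note 32·11 = 352 ≡ 1 (mod 39) (as 352 − 1 = 9·39), so 32⁻¹ ≡ 11.
Therefore t ≡ 11·28 = 308 ≡ 35 (mod 39).
Taking t = 35 gives n = 23 + 32·35 = 1143.
Check: 1143 mod 32 = 23, 1143 mod 39 = 12. ✓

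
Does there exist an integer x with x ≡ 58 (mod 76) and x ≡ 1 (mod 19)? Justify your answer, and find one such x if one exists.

x = 58

gcd(76, 19) = 19. A simultaneous solution exists iff 58 ≡ 1 (mod 19); here 58 mod 19 = 1 = 1 mod 19, so it does.
In fact x = 58 itself already satisfies 58 mod 19 = 1.
Indeed 58 ≡ 58 (mod 76) and 58 ≡ 1 (mod 19).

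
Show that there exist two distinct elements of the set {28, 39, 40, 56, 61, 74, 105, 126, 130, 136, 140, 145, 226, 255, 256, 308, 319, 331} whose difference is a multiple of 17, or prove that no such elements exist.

Yes: 28 and 130.

28 mod 17 = 11 and 130 mod 17 = 11, so 130 − 28 = 102 = 6·17.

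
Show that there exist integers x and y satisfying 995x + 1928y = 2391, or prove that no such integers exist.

995 and 1928 are coprime, so 995x + 1928y ranges over all of ℤ.
Run the Euclidean algorithm on 1928 and 995: 1928 = 1·995 + 933, 995 = 1·933 + 62, 933 = 15·62 + 3, 62 = 20·3 + 2, 3 = 1·2 + 1, 2 = 2·1 + 0.
Unwinding: 1 = 3 − 1·2 = 3 − (62 − 20·3) = −62 + 21·3 = −62 + 21·(933 − 15·62) = 21·933 − 316·62 = 21·933 − 316·(995 − 1·933) = −316·995 + 337·933 = −316·995 + 337·(1928 − 1·995) = 337·1928 − 653·995, i.e. 995·(-653) + 1928·337 = 1.
Multiplying through by 2391: x = (-653)·2391 = -1561323, y = 337·2391 = 805767 is a solution.
The general solution is x = -1561323 + 1928k, y = 805767 − 995k; taking k = 810 gives the smaller pair x = 357, y = -183.
Check: 995·357 + 1928·(-183) = 355215 − 352824 = 2391. ✓

x = 357, y = -183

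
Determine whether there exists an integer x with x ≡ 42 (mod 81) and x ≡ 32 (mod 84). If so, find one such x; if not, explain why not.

gcd(81, 84) = 3. If x ≡ 42 (mod 81) and x ≡ 32 (mod 84), then x ≡ 42 (mod 3) and x ≡ 32 (mod 3).
But 42 mod 3 = 0 while 32 mod 3 = 2, a contradiction.
So no integer satisfies both congruences.

There is no such integer.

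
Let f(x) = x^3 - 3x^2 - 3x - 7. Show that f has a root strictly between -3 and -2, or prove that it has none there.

f(-3) = -52 and f(-2) = -21, both negative, so a sign-change argument is unavailable; we show f keeps this sign on the whole interval.
Substitute x = -2 − u, where 0 < u < 1 on the interval. Expanding, f(-2 − u) = -u^3 - 9u^2 - 21u - 21.
The nonzero coefficients here are all negative, so for u > 0 every term is negative (or zero), and the constant term -21 is strictly negative.
So f is strictly negative on (-3, -2); no root exists in the interval.

No.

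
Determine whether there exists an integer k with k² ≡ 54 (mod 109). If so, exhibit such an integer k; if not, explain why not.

There is no such integer.

Apply Euler's criterion with the prime 109: 54 is a quadratic residue iff 54^54 ≡ 1 (mod 109), and a non-residue iff it is ≡ −1.
Repeated squaring mod 109: 54^2 = 2916 ≡ 82; 54^4 ≡ 82² = 6724 ≡ 75; 54^8 ≡ 75² = 5625 ≡ 66; 54^16 ≡ 66² = 4356 ≡ 105; 54^32 ≡ 105² = 11025 ≡ 16.
Since 54 = 32 + 16 + 4 + 2, 54^54 ≡ 16 · 105 · 75 · 82; multiplying out mod 109: 16·105 = 1680 ≡ 45, then 45·75 = 3375 ≡ 105, then 105·82 = 8610 ≡ 108. Thus 54^54 ≡ 108 ≡ −1 (mod 109).
The value −1 means 54 is a non-residue modulo 109, so k² ≡ 54 (mod 109) is impossible.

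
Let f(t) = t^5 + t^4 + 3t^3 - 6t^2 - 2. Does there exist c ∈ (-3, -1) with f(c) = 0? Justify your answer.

f has no root in that interval.

The endpoint values f(-3) = -299 and f(-1) = -11 are both negative. Claim: f(t) < 0 for every t in (-3, -1).
Shift to the endpoint -1: with t = -1 − u (0 < u < 2), one computes f(-1 − u) = -u^5 - 4u^4 - 9u^3 - 19u^2 - 22u - 11.
All 6 nonzero coefficients of this polynomial in u are negative; hence for u > 0 the value is a sum of negative terms (the constant -11 among them).
Therefore f(t) < 0 throughout (-3, -1), and f has no zero there.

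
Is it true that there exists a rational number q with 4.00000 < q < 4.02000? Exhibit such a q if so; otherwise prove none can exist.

Look for a denominator N such that an integer falls strictly between N·4.00000 and N·4.02000. N = 51 works: 51·4.00000 = 204.00000 < 205 < 205.02000 = 51·4.02000.
So q = 205/51 works: it is a ratio of integers, and dividing 51·4.00000 < 205 < 51·4.02000 through by 51 gives 4.00000 < 205/51 < 4.02000.

q = 205/51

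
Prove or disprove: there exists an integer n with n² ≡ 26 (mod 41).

No such integer exists.

41 is prime, so by Euler's criterion 26 is a square mod 41 iff 26^((41−1)/2) = 26^20 ≡ 1 (mod 41).
Squaring successively (mod 41): 26^2 = 676 ≡ 20; 26^4 ≡ 20² = 400 ≡ 31; 26^8 ≡ 31² = 961 ≡ 18; 26^16 ≡ 18² = 324 ≡ 37.
Since 20 = 16 + 4, 26^20 ≡ 37 · 31; multiplying out mod 41: 37·31 = 1147 ≡ 40. Thus 26^20 ≡ 40 ≡ −1 (mod 41).
By Euler's criterion 26 is a quadratic non-residue mod 41: no n satisfies n² ≡ 26 (mod 41).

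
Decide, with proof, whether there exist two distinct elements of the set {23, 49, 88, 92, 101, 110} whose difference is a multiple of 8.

Two integers differ by a multiple of 8 exactly when they have the same residue mod 8. The residues are 23↦7, 49↦1, 88↦0, 92↦4, 101↦5, 110↦6.
No residue repeats among the 6 elements, so no pair has difference ≡ 0 (mod 8).

There is no such pair.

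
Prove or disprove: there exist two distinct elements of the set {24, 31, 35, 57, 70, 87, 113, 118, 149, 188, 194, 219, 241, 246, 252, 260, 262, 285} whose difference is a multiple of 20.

No, no such pair exists.

Two integers differ by a multiple of 20 exactly when they have the same residue mod 20. The residues are 24↦4, 31↦11, 35↦15, 57↦17, 70↦10, 87↦7, 113↦13, 118↦18, 149↦9, 188↦8, 194↦14, 219↦19, 241↦1, 246↦6, 252↦12, 260↦0, 262↦2, 285↦5.
These 18 residues are pairwise different, hence no difference of two elements is divisible by 20.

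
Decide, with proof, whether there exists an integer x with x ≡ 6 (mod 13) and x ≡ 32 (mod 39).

gcd(13, 39) = 13. A simultaneous solution exists iff 6 ≡ 32 (mod 13); here 6 mod 13 = 6 = 32 mod 13, so it does.
Step through x = 6, 6 + 13, 6 + 2·13, …: the values 6, 19, 32 reduce mod 39 to 6, 19, 32. The value 32 hits 32.
Indeed 32 ≡ 6 (mod 13) and 32 ≡ 32 (mod 39).

x = 32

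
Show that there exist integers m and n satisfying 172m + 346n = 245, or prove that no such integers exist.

Both 172 and 346 are divisible by gcd(172, 346) = 2, hence so is any combination 172m + 346n.
However 245 leaves remainder 1 on division by 2.
Hence no integers m, n satisfy the equation.

No such integers exist.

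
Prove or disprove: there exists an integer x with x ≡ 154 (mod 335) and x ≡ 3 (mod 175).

There is no such integer.

Reduce both congruences modulo 5, which divides 335 and 175: they say x ≡ 154 (mod 5) and x ≡ 3 (mod 5).
But 154 mod 5 = 4 while 3 mod 5 = 3, a contradiction.
Hence the system has no solution.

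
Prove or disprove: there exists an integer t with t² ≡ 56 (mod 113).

t = 100 works: 100² = 10000, and 10000 − 56 = 9944 = 88·113.

t = 100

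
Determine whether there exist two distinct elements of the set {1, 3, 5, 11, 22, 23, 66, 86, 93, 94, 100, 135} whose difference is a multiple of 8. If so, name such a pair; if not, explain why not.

Both 3 and 11 leave remainder 3 on division by 8; their difference 8 = 1·8 is a multiple of 8.

Yes: 3 and 11.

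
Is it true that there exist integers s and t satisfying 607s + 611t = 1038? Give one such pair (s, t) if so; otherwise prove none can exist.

607 and 611 are coprime, so 607s + 611t ranges over all of ℤ.
Dividing repeatedly: 611 = 1·607 + 4, 607 = 151·4 + 3, 4 = 1·3 + 1, 3 = 3·1 + 0.
Back-substituting, 1 = 4 − 1·3 = 4 − (607 − 151·4) = −607 + 152·4 = −607 + 152·(611 − 1·607) = 152·611 − 153·607; that is, 607·(-153) + 611·152 = 1.
Multiplying through by 1038: s = (-153)·1038 = -158814, t = 152·1038 = 157776 is a solution.
Adding 260·611 to s and subtracting 260·607 from t gives the tidier solution (46, -44).
Check: 607·46 + 611·(-44) = 27922 − 26884 = 1038. ✓

s = 46, t = -44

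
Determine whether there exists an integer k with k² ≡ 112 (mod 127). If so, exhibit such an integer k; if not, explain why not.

There is no such integer.

Apply Euler's criterion with the prime 127: 112 is a quadratic residue iff 112^63 ≡ 1 (mod 127), and a non-residue iff it is ≡ −1.
Repeated squaring mod 127: 112^2 = 12544 ≡ 98; 112^4 ≡ 98² = 9604 ≡ 79; 112^8 ≡ 79² = 6241 ≡ 18; 112^16 ≡ 18² = 324 ≡ 70; 112^32 ≡ 70² = 4900 ≡ 74.
Since 63 = 32 + 16 + 8 + 4 + 2 + 1, 112^63 ≡ 74 · 70 · 18 · 79 · 98 · 112; multiplying out mod 127: 74·70 = 5180 ≡ 100, then 100·18 = 1800 ≡ 22, then 22·79 = 1738 ≡ 87, then 87·98 = 8526 ≡ 17, then 17·112 = 1904 ≡ 126. Thus 112^63 ≡ 126 ≡ −1 (mod 127).
The value −1 means 112 is a non-residue modulo 127, so k² ≡ 112 (mod 127) is impossible.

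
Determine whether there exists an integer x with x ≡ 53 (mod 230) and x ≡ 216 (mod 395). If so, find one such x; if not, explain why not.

No, no such integer exists.

gcd(230, 395) = 5. If x ≡ 53 (mod 230) and x ≡ 216 (mod 395), then x ≡ 53 (mod 5) and x ≡ 216 (mod 5).
However 53 ≡ 3 and 216 ≡ 1 (mod 5), and 3 ≠ 1.
Therefore no such x exists.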